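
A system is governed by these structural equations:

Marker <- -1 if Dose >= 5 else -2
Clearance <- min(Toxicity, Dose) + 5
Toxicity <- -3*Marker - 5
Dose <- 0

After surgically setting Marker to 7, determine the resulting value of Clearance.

Under do(Marker=7), the mechanism Marker <- -1 if Dose >= 5 else -2 is discarded; Marker is fixed at 7.
Toxicity = -3*Marker - 5  [with Marker=7]  = -26
Clearance = min(Toxicity, Dose) + 5  [with Toxicity=-26, Dose=0]  = -21

-21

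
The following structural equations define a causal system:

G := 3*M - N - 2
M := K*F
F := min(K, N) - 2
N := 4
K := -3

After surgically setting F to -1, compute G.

do(F=-1) replaces the equation F := min(K, N) - 2 with the constant F = -1.
M = K*F  [with K=-3, F=-1]  = 3
G = 3*M - N - 2  [with M=3, N=4]  = 3

3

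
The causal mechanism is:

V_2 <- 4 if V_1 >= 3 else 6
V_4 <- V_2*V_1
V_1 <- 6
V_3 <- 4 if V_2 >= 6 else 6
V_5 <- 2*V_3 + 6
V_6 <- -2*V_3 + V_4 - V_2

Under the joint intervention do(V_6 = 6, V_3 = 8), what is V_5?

22

Under do(V_6 = 6, V_3 = 8), each intervened variable's structural equation is replaced by its fixed value.
V_5 = 2*V_3 + 6  [with V_3=8]  = 22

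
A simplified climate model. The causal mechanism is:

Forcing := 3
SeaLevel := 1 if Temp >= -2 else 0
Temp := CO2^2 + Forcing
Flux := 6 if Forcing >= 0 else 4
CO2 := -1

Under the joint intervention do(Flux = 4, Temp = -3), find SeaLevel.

0

Under do(Flux = 4, Temp = -3), each intervened variable's structural equation is replaced by its fixed value.
SeaLevel = 1 if Temp >= -2 else 0  [with Temp=-3]  = 0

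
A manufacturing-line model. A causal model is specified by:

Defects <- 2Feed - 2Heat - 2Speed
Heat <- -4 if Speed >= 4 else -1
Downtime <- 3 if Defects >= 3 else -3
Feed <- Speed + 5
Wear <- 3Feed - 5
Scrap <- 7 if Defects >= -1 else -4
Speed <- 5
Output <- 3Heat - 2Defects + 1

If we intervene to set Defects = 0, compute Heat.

do(Defects=0) replaces the equation Defects <- 2Feed - 2Heat - 2Speed with the constant Defects = 0.
Heat is not downstream of the intervention, so its value is determined by the original equations.
Heat = -4 if Speed >= 4 else -1  [with Speed=5]  = -4

-4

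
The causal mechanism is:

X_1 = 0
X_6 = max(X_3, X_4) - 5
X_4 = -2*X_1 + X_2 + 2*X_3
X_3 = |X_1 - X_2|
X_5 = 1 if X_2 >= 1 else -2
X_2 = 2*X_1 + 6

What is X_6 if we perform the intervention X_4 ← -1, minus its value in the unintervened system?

Under do(X_4=-1), the mechanism X_4 = -2*X_1 + X_2 + 2*X_3 is discarded; X_4 is fixed at -1.
X_2 = 2*X_1 + 6  [with X_1=0]  = 6
X_3 = |X_1 - X_2|  [with X_1=0, X_2=6]  = 6
X_6 = max(X_3, X_4) - 5  [with X_3=6, X_4=-1]  = 1
Without intervention: X_2 = 2*X_1 + 6  [with X_1=0]  = 6; X_3 = |X_1 - X_2|  [with X_1=0, X_2=6]  = 6; X_4 = -2*X_1 + X_2 + 2*X_3  [with X_1=0, X_2=6, X_3=6]  = 18; X_6 = max(X_3, X_4) - 5  [with X_3=6, X_4=18]  = 13.
Change = 1 − 13 = -12.

-12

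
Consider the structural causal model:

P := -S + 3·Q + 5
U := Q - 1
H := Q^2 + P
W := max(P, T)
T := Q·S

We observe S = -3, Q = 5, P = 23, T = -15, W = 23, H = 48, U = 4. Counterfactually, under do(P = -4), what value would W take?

do(P=-4) replaces the equation P := -S + 3·Q + 5 with the constant P = -4.
T = Q·S  [with Q=5, S=-3]  = -15
W = max(P, T)  [with P=-4, T=-15]  = -4

-4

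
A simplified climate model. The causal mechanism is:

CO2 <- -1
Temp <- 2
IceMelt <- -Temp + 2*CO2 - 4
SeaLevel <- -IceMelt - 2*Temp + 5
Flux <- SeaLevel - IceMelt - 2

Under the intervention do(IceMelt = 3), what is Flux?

-7

do(IceMelt=3) replaces the equation IceMelt <- -Temp + 2*CO2 - 4 with the constant IceMelt = 3.
SeaLevel = -IceMelt - 2*Temp + 5  [with IceMelt=3, Temp=2]  = -2
Flux = SeaLevel - IceMelt - 2  [with SeaLevel=-2, IceMelt=3]  = -7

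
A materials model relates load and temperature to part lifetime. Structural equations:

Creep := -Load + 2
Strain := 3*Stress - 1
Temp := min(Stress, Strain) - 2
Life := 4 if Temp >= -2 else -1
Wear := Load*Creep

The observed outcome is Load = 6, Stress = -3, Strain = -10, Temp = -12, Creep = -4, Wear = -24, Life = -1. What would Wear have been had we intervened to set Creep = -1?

-6

The intervention breaks the incoming arrows to Creep: Creep := -Load + 2 no longer applies, and Creep = -1.
Wear = Load*Creep  [with Load=6, Creep=-1]  = -6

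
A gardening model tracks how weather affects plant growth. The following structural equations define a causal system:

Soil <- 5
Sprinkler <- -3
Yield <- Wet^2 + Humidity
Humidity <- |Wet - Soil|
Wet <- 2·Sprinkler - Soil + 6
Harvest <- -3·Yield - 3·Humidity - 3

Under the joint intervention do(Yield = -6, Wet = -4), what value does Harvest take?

The joint intervention fixes Yield = -6, Wet = -4, removing each variable's own equation.
Humidity = |Wet - Soil|  [with Wet=-4, Soil=5]  = 9
Harvest = -3·Yield - 3·Humidity - 3  [with Yield=-6, Humidity=9]  = -12

-12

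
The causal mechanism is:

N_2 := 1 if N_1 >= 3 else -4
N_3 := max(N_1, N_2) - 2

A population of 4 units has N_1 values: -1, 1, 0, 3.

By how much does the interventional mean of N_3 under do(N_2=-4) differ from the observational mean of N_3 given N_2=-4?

0.75

Every unit gets N_2=-4 under the intervention. N_3 values become -3, -1, -2, 1; E[N_3|do(N_2=-4)] = -1.25.
E[N_3|N_2=-4] averages over only the 3 units with N_2=-4 (N_1 = -1, 1, 0): N_3 = -3, -1, -2, mean -2.
Difference = -1.25 − (-2) = 0.75.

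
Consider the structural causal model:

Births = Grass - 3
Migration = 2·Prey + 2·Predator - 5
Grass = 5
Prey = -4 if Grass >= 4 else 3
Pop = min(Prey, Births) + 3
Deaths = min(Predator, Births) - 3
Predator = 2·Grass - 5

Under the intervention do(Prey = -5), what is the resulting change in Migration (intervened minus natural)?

-2

Under do(Prey=-5), the mechanism Prey = -4 if Grass >= 4 else 3 is discarded; Prey is fixed at -5.
Predator = 2·Grass - 5  [with Grass=5]  = 5
Migration = 2·Prey + 2·Predator - 5  [with Prey=-5, Predator=5]  = -5
Without intervention: Prey = -4 if Grass >= 4 else 3  [with Grass=5]  = -4; Predator = 2·Grass - 5  [with Grass=5]  = 5; Migration = 2·Prey + 2·Predator - 5  [with Prey=-4, Predator=5]  = -3.
Change = -5 − (-3) = -2.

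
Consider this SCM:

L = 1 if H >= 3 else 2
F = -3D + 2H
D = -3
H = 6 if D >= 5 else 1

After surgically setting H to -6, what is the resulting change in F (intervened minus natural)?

The intervention breaks the incoming arrows to H: H = 6 if D >= 5 else 1 no longer applies, and H = -6.
F = -3D + 2H  [with D=-3, H=-6]  = -3
Without intervention: H = 6 if D >= 5 else 1  [with D=-3]  = 1; F = -3D + 2H  [with D=-3, H=1]  = 11.
Change = -3 − 11 = -14.

-14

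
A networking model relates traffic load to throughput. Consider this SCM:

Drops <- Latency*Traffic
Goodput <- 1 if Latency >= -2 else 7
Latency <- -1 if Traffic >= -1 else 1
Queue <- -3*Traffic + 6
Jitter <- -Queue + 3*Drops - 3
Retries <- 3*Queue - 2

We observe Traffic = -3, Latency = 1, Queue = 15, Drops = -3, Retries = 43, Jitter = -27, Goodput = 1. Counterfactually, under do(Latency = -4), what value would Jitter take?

18

Under do(Latency=-4), the mechanism Latency <- -1 if Traffic >= -1 else 1 is discarded; Latency is fixed at -4.
Queue = -3*Traffic + 6  [with Traffic=-3]  = 15
Drops = Latency*Traffic  [with Latency=-4, Traffic=-3]  = 12
Jitter = -Queue + 3*Drops - 3  [with Queue=15, Drops=12]  = 18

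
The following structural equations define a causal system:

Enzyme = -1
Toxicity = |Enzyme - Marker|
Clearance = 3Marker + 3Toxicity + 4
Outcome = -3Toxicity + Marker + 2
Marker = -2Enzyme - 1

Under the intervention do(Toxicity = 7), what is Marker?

Under do(Toxicity=7), the mechanism Toxicity = |Enzyme - Marker| is discarded; Toxicity is fixed at 7.
Since Marker is not a descendant of the intervened variable, it is unaffected.
Marker = -2Enzyme - 1  [with Enzyme=-1]  = 1

1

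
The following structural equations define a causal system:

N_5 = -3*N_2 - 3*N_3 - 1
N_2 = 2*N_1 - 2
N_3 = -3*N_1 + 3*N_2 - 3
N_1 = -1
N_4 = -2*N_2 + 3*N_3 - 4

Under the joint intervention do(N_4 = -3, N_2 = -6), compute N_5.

The joint intervention fixes N_4 = -3, N_2 = -6, removing each variable's own equation.
N_3 = -3*N_1 + 3*N_2 - 3  [with N_1=-1, N_2=-6]  = -18
N_5 = -3*N_2 - 3*N_3 - 1  [with N_2=-6, N_3=-18]  = 71

71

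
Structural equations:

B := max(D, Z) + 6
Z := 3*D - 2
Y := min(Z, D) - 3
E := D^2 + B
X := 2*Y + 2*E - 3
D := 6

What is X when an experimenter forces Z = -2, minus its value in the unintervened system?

Under do(Z=-2), the mechanism Z := 3*D - 2 is discarded; Z is fixed at -2.
B = max(D, Z) + 6  [with D=6, Z=-2]  = 12
E = D^2 + B  [with D=6, B=12]  = 48
Y = min(Z, D) - 3  [with Z=-2, D=6]  = -5
X = 2*Y + 2*E - 3  [with Y=-5, E=48]  = 83
Without intervention: Z = 3*D - 2  [with D=6]  = 16; B = max(D, Z) + 6  [with D=6, Z=16]  = 22; E = D^2 + B  [with D=6, B=22]  = 58; Y = min(Z, D) - 3  [with Z=16, D=6]  = 3; X = 2*Y + 2*E - 3  [with Y=3, E=58]  = 119.
Change = 83 − 119 = -36.

-36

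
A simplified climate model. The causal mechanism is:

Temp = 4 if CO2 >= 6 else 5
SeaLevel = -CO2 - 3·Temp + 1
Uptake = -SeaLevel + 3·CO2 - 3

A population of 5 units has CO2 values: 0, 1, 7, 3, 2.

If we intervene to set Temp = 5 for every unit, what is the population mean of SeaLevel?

-16.6

Under do(Temp=5), Temp's equation is replaced by Temp=5 for every unit. Per-unit SeaLevel: -14, -15, -21, -17, -16. Mean = -16.6.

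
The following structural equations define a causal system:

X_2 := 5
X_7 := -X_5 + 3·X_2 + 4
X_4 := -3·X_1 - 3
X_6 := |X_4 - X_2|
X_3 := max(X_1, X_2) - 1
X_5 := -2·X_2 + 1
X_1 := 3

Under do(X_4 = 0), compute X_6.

5

Under do(X_4=0), the mechanism X_4 := -3·X_1 - 3 is discarded; X_4 is fixed at 0.
X_6 = |X_4 - X_2|  [with X_4=0, X_2=5]  = 5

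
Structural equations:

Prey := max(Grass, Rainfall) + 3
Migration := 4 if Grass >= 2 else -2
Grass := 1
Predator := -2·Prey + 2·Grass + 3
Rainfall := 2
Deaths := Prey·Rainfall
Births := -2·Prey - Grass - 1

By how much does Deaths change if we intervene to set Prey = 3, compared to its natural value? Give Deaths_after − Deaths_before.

The intervention breaks the incoming arrows to Prey: Prey := max(Grass, Rainfall) + 3 no longer applies, and Prey = 3.
Deaths = Prey·Rainfall  [with Prey=3, Rainfall=2]  = 6
Without intervention: Prey = max(Grass, Rainfall) + 3  [with Grass=1, Rainfall=2]  = 5; Deaths = Prey·Rainfall  [with Prey=5, Rainfall=2]  = 10.
Change = 6 − 10 = -4.

-4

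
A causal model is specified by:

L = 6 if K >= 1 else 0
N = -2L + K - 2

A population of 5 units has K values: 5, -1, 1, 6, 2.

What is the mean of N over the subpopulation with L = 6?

E[N|L=6] averages over only the 4 units with L=6 (K = 5, 1, 6, 2): N = -9, -13, -8, -12, mean -10.5.

-10.5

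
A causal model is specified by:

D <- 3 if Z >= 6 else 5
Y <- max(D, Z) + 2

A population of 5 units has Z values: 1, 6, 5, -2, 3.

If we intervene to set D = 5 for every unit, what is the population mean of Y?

7.2

Every unit gets D=5 under the intervention. Y values become 7, 8, 7, 7, 7; E[Y|do(D=5)] = 7.2.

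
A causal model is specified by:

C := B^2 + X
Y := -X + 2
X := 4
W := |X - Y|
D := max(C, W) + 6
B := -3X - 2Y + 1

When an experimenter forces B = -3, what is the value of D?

19

The intervention breaks the incoming arrows to B: B := -3X - 2Y + 1 no longer applies, and B = -3.
Y = -X + 2  [with X=4]  = -2
W = |X - Y|  [with X=4, Y=-2]  = 6
C = B^2 + X  [with B=-3, X=4]  = 13
D = max(C, W) + 6  [with C=13, W=6]  = 19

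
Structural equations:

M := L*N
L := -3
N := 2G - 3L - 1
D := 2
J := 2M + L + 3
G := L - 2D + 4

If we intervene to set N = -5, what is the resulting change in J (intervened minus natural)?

Under do(N=-5), the mechanism N := 2G - 3L - 1 is discarded; N is fixed at -5.
M = L*N  [with L=-3, N=-5]  = 15
J = 2M + L + 3  [with M=15, L=-3]  = 30
Without intervention: G = L - 2D + 4  [with L=-3, D=2]  = -3; N = 2G - 3L - 1  [with G=-3, L=-3]  = 2; M = L*N  [with L=-3, N=2]  = -6; J = 2M + L + 3  [with M=-6, L=-3]  = -12.
Change = 30 − (-12) = 42.

42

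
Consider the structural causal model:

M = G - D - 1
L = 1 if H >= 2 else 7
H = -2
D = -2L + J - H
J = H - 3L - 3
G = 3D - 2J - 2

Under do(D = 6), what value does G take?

68

Intervening sets D = 6 and removes its equation (D = -2L + J - H).
L = 1 if H >= 2 else 7  [with H=-2]  = 7
J = H - 3L - 3  [with H=-2, L=7]  = -26
G = 3D - 2J - 2  [with D=6, J=-26]  = 68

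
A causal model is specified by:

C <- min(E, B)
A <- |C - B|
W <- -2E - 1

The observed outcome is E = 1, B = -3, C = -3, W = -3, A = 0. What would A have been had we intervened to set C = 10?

do(C=10) replaces the equation C <- min(E, B) with the constant C = 10.
A = |C - B|  [with C=10, B=-3]  = 13

13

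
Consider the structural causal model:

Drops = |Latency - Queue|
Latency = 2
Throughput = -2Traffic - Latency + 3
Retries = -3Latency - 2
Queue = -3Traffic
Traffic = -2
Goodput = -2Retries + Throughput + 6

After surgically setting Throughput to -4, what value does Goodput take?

18

Intervening sets Throughput = -4 and removes its equation (Throughput = -2Traffic - Latency + 3).
Retries = -3Latency - 2  [with Latency=2]  = -8
Goodput = -2Retries + Throughput + 6  [with Retries=-8, Throughput=-4]  = 18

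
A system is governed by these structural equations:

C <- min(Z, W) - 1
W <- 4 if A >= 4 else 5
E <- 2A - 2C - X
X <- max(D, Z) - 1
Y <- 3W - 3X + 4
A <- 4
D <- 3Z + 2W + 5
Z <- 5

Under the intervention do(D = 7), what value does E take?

-4

The intervention breaks the incoming arrows to D: D <- 3Z + 2W + 5 no longer applies, and D = 7.
W = 4 if A >= 4 else 5  [with A=4]  = 4
C = min(Z, W) - 1  [with Z=5, W=4]  = 3
X = max(D, Z) - 1  [with D=7, Z=5]  = 6
E = 2A - 2C - X  [with A=4, C=3, X=6]  = -4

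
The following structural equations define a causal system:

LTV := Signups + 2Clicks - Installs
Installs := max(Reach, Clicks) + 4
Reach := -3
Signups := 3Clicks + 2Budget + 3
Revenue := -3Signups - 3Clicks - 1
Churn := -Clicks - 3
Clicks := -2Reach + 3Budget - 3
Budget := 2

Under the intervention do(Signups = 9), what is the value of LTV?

do(Signups=9) replaces the equation Signups := 3Clicks + 2Budget + 3 with the constant Signups = 9.
Clicks = -2Reach + 3Budget - 3  [with Reach=-3, Budget=2]  = 9
Installs = max(Reach, Clicks) + 4  [with Reach=-3, Clicks=9]  = 13
LTV = Signups + 2Clicks - Installs  [with Signups=9, Clicks=9, Installs=13]  = 14

14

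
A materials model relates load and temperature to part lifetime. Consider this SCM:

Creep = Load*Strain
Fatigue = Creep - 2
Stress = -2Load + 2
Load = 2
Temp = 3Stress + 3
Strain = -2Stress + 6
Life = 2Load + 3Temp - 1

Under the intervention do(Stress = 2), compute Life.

Under do(Stress=2), the mechanism Stress = -2Load + 2 is discarded; Stress is fixed at 2.
Temp = 3Stress + 3  [with Stress=2]  = 9
Life = 2Load + 3Temp - 1  [with Load=2, Temp=9]  = 30

30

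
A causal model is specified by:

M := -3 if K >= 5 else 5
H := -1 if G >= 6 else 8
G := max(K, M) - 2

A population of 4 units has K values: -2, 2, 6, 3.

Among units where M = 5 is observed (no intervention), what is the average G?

Conditioning on M=5 selects the 3 unit(s) with K ∈ {-2, 2, 3}. Their G values: 3, 3, 3. Mean = 3.

3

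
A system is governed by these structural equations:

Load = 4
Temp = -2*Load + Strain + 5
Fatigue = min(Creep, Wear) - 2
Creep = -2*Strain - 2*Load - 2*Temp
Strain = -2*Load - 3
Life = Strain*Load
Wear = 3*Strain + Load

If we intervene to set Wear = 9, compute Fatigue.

The intervention breaks the incoming arrows to Wear: Wear = 3*Strain + Load no longer applies, and Wear = 9.
Strain = -2*Load - 3  [with Load=4]  = -11
Temp = -2*Load + Strain + 5  [with Load=4, Strain=-11]  = -14
Creep = -2*Strain - 2*Load - 2*Temp  [with Strain=-11, Load=4, Temp=-14]  = 42
Fatigue = min(Creep, Wear) - 2  [with Creep=42, Wear=9]  = 7

7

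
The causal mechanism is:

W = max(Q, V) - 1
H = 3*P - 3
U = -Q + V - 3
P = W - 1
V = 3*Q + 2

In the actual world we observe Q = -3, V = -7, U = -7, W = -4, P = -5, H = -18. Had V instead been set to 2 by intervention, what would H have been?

-3

Under do(V=2), the mechanism V = 3*Q + 2 is discarded; V is fixed at 2.
W = max(Q, V) - 1  [with Q=-3, V=2]  = 1
P = W - 1  [with W=1]  = 0
H = 3*P - 3  [with P=0]  = -3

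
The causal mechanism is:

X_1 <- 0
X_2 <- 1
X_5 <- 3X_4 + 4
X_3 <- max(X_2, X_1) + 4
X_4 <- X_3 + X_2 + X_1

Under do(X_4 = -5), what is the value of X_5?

Intervening sets X_4 = -5 and removes its equation (X_4 <- X_3 + X_2 + X_1).
X_5 = 3X_4 + 4  [with X_4=-5]  = -11

-11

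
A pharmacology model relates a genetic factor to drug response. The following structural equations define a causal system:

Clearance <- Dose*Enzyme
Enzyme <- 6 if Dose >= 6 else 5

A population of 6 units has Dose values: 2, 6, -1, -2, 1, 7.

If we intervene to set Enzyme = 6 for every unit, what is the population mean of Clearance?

do(Enzyme=6) breaks Enzyme's dependence on Dose. With Enzyme=6 fixed, Clearance across the units is 12, 36, -6, -12, 6, 42, mean 13.

13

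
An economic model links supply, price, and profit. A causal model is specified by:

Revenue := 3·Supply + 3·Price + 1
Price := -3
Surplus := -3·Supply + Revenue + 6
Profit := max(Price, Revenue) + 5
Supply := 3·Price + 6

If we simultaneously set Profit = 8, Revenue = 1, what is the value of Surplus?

The joint intervention fixes Profit = 8, Revenue = 1, removing each variable's own equation.
Supply = 3·Price + 6  [with Price=-3]  = -3
Surplus = -3·Supply + Revenue + 6  [with Supply=-3, Revenue=1]  = 16

16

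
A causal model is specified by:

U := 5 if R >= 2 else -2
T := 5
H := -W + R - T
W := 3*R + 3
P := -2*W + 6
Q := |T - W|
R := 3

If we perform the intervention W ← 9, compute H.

-11

Under do(W=9), the mechanism W := 3*R + 3 is discarded; W is fixed at 9.
H = -W + R - T  [with W=9, R=3, T=5]  = -11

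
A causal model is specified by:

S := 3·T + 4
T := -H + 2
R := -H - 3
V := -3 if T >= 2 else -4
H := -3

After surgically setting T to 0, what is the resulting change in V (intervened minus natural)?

do(T=0) replaces the equation T := -H + 2 with the constant T = 0.
V = -3 if T >= 2 else -4  [with T=0]  = -4
Without intervention: T = -H + 2  [with H=-3]  = 5; V = -3 if T >= 2 else -4  [with T=5]  = -3.
Change = -4 − (-3) = -1.

-1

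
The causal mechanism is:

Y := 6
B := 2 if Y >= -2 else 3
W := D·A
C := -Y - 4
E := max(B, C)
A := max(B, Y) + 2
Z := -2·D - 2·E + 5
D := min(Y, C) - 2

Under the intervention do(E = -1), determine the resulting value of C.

-10

do(E=-1) replaces the equation E := max(B, C) with the constant E = -1.
C is not downstream of the intervention, so its value is determined by the original equations.
C = -Y - 4  [with Y=6]  = -10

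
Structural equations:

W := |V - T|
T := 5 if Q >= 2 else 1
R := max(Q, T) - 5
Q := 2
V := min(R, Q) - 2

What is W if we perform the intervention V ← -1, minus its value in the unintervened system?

Intervening sets V = -1 and removes its equation (V := min(R, Q) - 2).
T = 5 if Q >= 2 else 1  [with Q=2]  = 5
W = |V - T|  [with V=-1, T=5]  = 6
Without intervention: T = 5 if Q >= 2 else 1  [with Q=2]  = 5; R = max(Q, T) - 5  [with Q=2, T=5]  = 0; V = min(R, Q) - 2  [with R=0, Q=2]  = -2; W = |V - T|  [with V=-2, T=5]  = 7.
Change = 6 − 7 = -1.

-1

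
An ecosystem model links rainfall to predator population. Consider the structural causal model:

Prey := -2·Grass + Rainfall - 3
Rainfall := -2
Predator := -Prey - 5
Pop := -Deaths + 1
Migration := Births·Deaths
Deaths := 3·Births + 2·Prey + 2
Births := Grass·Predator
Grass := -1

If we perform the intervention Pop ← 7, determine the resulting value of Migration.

4

Intervening sets Pop = 7 and removes its equation (Pop := -Deaths + 1).
Since Migration is not a descendant of the intervened variable, it is unaffected.
Prey = -2·Grass + Rainfall - 3  [with Grass=-1, Rainfall=-2]  = -3
Predator = -Prey - 5  [with Prey=-3]  = -2
Births = Grass·Predator  [with Grass=-1, Predator=-2]  = 2
Deaths = 3·Births + 2·Prey + 2  [with Births=2, Prey=-3]  = 2
Migration = Births·Deaths  [with Births=2, Deaths=2]  = 4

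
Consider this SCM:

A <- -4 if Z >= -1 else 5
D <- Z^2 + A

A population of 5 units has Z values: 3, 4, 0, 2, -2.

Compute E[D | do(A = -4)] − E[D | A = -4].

Under do(A=-4), A's equation is replaced by A=-4 for every unit. Per-unit D: 5, 12, -4, 0, 0. Mean = 2.6.
Observing A=-4 restricts to units where A's equation naturally yields -4: Z ∈ {3, 4, 0, 2}. In that subpopulation D = 5, 12, -4, 0, mean 3.25.
Difference = 2.6 − 3.25 = -0.65.

-0.65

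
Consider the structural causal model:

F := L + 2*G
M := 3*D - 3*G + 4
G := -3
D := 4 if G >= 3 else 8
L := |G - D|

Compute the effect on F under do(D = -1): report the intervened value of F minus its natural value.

do(D=-1) replaces the equation D := 4 if G >= 3 else 8 with the constant D = -1.
L = |G - D|  [with G=-3, D=-1]  = 2
F = L + 2*G  [with L=2, G=-3]  = -4
Without intervention: D = 4 if G >= 3 else 8  [with G=-3]  = 8; L = |G - D|  [with G=-3, D=8]  = 11; F = L + 2*G  [with L=11, G=-3]  = 5.
Change = -4 − 5 = -9.

-9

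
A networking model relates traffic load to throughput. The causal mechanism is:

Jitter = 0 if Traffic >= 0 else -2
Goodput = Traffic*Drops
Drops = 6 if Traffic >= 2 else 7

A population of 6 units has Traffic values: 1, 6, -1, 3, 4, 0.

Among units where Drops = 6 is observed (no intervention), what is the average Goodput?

26

E[Goodput|Drops=6] averages over only the 3 units with Drops=6 (Traffic = 6, 3, 4): Goodput = 36, 18, 24, mean 26.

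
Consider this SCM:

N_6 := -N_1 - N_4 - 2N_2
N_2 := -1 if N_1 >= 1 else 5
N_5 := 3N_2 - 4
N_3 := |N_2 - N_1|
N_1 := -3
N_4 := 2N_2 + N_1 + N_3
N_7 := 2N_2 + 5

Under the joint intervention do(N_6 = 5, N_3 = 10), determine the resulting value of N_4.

Under do(N_6 = 5, N_3 = 10), each intervened variable's structural equation is replaced by its fixed value.
N_2 = -1 if N_1 >= 1 else 5  [with N_1=-3]  = 5
N_4 = 2N_2 + N_1 + N_3  [with N_2=5, N_1=-3, N_3=10]  = 17

17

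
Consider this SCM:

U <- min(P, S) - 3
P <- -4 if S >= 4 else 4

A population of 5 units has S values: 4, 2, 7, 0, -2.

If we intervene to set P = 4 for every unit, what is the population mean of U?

-1.4

The intervention sets P=4 in all 5 units regardless of S. Recomputing U per unit gives 1, -1, 1, -3, -5; average -1.4.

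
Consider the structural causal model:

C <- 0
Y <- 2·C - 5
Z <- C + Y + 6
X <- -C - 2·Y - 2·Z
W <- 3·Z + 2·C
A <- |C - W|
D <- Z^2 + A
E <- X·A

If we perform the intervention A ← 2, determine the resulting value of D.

3

Intervening sets A = 2 and removes its equation (A <- |C - W|).
Y = 2·C - 5  [with C=0]  = -5
Z = C + Y + 6  [with C=0, Y=-5]  = 1
D = Z^2 + A  [with Z=1, A=2]  = 3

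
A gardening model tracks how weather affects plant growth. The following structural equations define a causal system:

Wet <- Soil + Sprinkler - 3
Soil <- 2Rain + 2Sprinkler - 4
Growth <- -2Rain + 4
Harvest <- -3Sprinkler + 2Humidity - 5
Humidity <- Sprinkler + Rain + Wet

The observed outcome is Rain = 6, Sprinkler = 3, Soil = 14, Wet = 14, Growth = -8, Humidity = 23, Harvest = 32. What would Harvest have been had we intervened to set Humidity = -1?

-16

Intervening sets Humidity = -1 and removes its equation (Humidity <- Sprinkler + Rain + Wet).
Harvest = -3Sprinkler + 2Humidity - 5  [with Sprinkler=3, Humidity=-1]  = -16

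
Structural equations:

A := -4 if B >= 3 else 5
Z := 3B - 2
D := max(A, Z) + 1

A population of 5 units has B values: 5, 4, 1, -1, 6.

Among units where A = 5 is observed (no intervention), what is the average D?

6

Observing A=5 restricts to units where A's equation naturally yields 5: B ∈ {1, -1}. In that subpopulation D = 6, 6, mean 6.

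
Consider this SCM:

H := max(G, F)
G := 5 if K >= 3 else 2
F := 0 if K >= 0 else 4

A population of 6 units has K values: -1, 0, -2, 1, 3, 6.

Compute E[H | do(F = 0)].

3

Under do(F=0), F's equation is replaced by F=0 for every unit. Per-unit H: 2, 2, 2, 2, 5, 5. Mean = 3.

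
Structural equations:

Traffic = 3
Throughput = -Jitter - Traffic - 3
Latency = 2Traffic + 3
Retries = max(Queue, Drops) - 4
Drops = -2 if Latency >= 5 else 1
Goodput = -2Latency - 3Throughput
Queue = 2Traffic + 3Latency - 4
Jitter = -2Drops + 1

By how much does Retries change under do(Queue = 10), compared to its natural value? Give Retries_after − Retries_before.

-19

do(Queue=10) replaces the equation Queue = 2Traffic + 3Latency - 4 with the constant Queue = 10.
Latency = 2Traffic + 3  [with Traffic=3]  = 9
Drops = -2 if Latency >= 5 else 1  [with Latency=9]  = -2
Retries = max(Queue, Drops) - 4  [with Queue=10, Drops=-2]  = 6
Without intervention: Latency = 2Traffic + 3  [with Traffic=3]  = 9; Queue = 2Traffic + 3Latency - 4  [with Traffic=3, Latency=9]  = 29; Drops = -2 if Latency >= 5 else 1  [with Latency=9]  = -2; Retries = max(Queue, Drops) - 4  [with Queue=29, Drops=-2]  = 25.
Change = 6 − 25 = -19.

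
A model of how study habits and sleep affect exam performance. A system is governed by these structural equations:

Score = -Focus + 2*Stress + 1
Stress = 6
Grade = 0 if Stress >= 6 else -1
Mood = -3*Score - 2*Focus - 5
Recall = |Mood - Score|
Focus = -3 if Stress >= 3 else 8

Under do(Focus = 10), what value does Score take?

3

The intervention breaks the incoming arrows to Focus: Focus = -3 if Stress >= 3 else 8 no longer applies, and Focus = 10.
Score = -Focus + 2*Stress + 1  [with Focus=10, Stress=6]  = 3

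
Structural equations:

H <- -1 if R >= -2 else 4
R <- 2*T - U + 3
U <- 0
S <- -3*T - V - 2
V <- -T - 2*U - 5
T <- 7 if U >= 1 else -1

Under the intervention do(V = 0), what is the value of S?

1

The intervention breaks the incoming arrows to V: V <- -T - 2*U - 5 no longer applies, and V = 0.
T = 7 if U >= 1 else -1  [with U=0]  = -1
S = -3*T - V - 2  [with T=-1, V=0]  = 1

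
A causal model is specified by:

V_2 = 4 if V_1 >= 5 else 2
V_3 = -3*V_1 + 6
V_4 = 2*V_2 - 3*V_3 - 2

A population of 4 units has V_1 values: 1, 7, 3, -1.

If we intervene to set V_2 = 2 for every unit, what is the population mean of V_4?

Under do(V_2=2), V_2's equation is replaced by V_2=2 for every unit. Per-unit V_4: -7, 47, 11, -25. Mean = 6.5.

6.5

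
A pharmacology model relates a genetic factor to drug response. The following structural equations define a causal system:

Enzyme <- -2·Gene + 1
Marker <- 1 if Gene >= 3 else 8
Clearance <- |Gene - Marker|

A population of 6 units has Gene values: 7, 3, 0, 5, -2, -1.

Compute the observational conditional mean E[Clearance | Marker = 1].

4

E[Clearance|Marker=1] averages over only the 3 units with Marker=1 (Gene = 7, 3, 5): Clearance = 6, 2, 4, mean 4.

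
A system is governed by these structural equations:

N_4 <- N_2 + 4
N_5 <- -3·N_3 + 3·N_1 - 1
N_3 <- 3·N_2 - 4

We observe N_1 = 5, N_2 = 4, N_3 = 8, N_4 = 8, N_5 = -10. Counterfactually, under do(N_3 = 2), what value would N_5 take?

do(N_3=2) replaces the equation N_3 <- 3·N_2 - 4 with the constant N_3 = 2.
N_5 = -3·N_3 + 3·N_1 - 1  [with N_3=2, N_1=5]  = 8

8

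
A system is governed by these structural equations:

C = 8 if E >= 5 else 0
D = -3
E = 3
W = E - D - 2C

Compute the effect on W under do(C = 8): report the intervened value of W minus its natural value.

-16

The intervention breaks the incoming arrows to C: C = 8 if E >= 5 else 0 no longer applies, and C = 8.
W = E - D - 2C  [with E=3, D=-3, C=8]  = -10
Without intervention: C = 8 if E >= 5 else 0  [with E=3]  = 0; W = E - D - 2C  [with E=3, D=-3, C=0]  = 6.
Change = -10 − 6 = -16.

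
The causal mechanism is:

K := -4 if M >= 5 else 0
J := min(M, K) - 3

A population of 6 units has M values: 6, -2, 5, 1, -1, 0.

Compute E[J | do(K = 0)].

-3.5

The intervention sets K=0 in all 6 units regardless of M. Recomputing J per unit gives -3, -5, -3, -3, -4, -3; average -3.5.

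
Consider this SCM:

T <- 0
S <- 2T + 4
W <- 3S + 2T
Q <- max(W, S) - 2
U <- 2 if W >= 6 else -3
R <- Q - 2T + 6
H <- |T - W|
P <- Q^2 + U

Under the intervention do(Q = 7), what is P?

51

do(Q=7) replaces the equation Q <- max(W, S) - 2 with the constant Q = 7.
S = 2T + 4  [with T=0]  = 4
W = 3S + 2T  [with S=4, T=0]  = 12
U = 2 if W >= 6 else -3  [with W=12]  = 2
P = Q^2 + U  [with Q=7, U=2]  = 51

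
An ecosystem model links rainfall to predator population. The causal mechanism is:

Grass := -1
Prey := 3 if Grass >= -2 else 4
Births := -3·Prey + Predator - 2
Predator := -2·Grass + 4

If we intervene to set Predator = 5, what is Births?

-6

The intervention breaks the incoming arrows to Predator: Predator := -2·Grass + 4 no longer applies, and Predator = 5.
Prey = 3 if Grass >= -2 else 4  [with Grass=-1]  = 3
Births = -3·Prey + Predator - 2  [with Prey=3, Predator=5]  = -6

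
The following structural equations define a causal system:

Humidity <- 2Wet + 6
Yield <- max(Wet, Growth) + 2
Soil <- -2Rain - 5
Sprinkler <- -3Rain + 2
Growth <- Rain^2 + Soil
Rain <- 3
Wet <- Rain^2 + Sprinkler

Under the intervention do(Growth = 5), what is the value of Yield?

Under do(Growth=5), the mechanism Growth <- Rain^2 + Soil is discarded; Growth is fixed at 5.
Sprinkler = -3Rain + 2  [with Rain=3]  = -7
Wet = Rain^2 + Sprinkler  [with Rain=3, Sprinkler=-7]  = 2
Yield = max(Wet, Growth) + 2  [with Wet=2, Growth=5]  = 7

7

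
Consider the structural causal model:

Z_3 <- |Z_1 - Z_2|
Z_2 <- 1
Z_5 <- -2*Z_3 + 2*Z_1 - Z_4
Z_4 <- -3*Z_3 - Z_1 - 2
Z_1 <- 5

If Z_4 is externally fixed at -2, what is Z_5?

Intervening sets Z_4 = -2 and removes its equation (Z_4 <- -3*Z_3 - Z_1 - 2).
Z_3 = |Z_1 - Z_2|  [with Z_1=5, Z_2=1]  = 4
Z_5 = -2*Z_3 + 2*Z_1 - Z_4  [with Z_3=4, Z_1=5, Z_4=-2]  = 4

4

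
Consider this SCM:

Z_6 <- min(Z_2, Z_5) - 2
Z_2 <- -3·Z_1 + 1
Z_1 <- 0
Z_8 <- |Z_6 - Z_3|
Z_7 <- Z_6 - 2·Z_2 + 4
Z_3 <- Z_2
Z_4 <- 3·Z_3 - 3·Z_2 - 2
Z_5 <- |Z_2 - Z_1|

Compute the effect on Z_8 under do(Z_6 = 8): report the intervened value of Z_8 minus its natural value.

Intervening sets Z_6 = 8 and removes its equation (Z_6 <- min(Z_2, Z_5) - 2).
Z_2 = -3·Z_1 + 1  [with Z_1=0]  = 1
Z_3 = Z_2  [with Z_2=1]  = 1
Z_8 = |Z_6 - Z_3|  [with Z_6=8, Z_3=1]  = 7
Without intervention: Z_2 = -3·Z_1 + 1  [with Z_1=0]  = 1; Z_3 = Z_2  [with Z_2=1]  = 1; Z_5 = |Z_2 - Z_1|  [with Z_2=1, Z_1=0]  = 1; Z_6 = min(Z_2, Z_5) - 2  [with Z_2=1, Z_5=1]  = -1; Z_8 = |Z_6 - Z_3|  [with Z_6=-1, Z_3=1]  = 2.
Change = 7 − 2 = 5.

5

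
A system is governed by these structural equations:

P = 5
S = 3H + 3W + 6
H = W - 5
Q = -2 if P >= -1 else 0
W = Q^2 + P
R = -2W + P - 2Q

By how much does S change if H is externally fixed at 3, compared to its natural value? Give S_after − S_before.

-3

The intervention breaks the incoming arrows to H: H = W - 5 no longer applies, and H = 3.
Q = -2 if P >= -1 else 0  [with P=5]  = -2
W = Q^2 + P  [with Q=-2, P=5]  = 9
S = 3H + 3W + 6  [with H=3, W=9]  = 42
Without intervention: Q = -2 if P >= -1 else 0  [with P=5]  = -2; W = Q^2 + P  [with Q=-2, P=5]  = 9; H = W - 5  [with W=9]  = 4; S = 3H + 3W + 6  [with H=4, W=9]  = 45.
Change = 42 − 45 = -3.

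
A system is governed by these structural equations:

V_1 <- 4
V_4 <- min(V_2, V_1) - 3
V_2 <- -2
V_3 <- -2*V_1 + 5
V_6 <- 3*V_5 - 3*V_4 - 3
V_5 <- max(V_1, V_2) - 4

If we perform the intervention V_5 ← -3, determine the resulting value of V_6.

The intervention breaks the incoming arrows to V_5: V_5 <- max(V_1, V_2) - 4 no longer applies, and V_5 = -3.
V_4 = min(V_2, V_1) - 3  [with V_2=-2, V_1=4]  = -5
V_6 = 3*V_5 - 3*V_4 - 3  [with V_5=-3, V_4=-5]  = 3

3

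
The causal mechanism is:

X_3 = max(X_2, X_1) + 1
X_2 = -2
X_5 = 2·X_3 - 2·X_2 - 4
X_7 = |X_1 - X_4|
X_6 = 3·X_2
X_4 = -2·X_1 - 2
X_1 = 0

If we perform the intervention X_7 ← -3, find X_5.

2

The intervention breaks the incoming arrows to X_7: X_7 = |X_1 - X_4| no longer applies, and X_7 = -3.
X_5 is not downstream of the intervention, so its value is determined by the original equations.
X_3 = max(X_2, X_1) + 1  [with X_2=-2, X_1=0]  = 1
X_5 = 2·X_3 - 2·X_2 - 4  [with X_3=1, X_2=-2]  = 2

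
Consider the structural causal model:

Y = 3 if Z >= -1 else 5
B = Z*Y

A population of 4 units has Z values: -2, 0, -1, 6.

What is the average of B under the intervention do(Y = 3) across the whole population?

The intervention sets Y=3 in all 4 units regardless of Z. Recomputing B per unit gives -6, 0, -3, 18; average 2.25.

2.25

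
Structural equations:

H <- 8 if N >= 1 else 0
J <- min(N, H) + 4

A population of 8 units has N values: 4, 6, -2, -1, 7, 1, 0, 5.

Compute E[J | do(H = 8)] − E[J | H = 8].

-2.1

Every unit gets H=8 under the intervention. J values become 8, 10, 2, 3, 11, 5, 4, 9; E[J|do(H=8)] = 6.5.
E[J|H=8] averages over only the 5 units with H=8 (N = 4, 6, 7, 1, 5): J = 8, 10, 11, 5, 9, mean 8.6.
Difference = 6.5 − 8.6 = -2.1.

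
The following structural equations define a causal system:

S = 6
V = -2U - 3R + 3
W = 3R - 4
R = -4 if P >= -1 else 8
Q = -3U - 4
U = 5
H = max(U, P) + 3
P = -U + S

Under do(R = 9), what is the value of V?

Under do(R=9), the mechanism R = -4 if P >= -1 else 8 is discarded; R is fixed at 9.
V = -2U - 3R + 3  [with U=5, R=9]  = -34

-34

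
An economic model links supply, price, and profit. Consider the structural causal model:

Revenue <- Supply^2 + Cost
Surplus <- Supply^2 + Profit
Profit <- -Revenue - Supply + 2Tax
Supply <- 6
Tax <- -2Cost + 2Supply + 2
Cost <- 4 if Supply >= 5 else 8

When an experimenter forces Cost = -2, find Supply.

6

Under do(Cost=-2), the mechanism Cost <- 4 if Supply >= 5 else 8 is discarded; Cost is fixed at -2.
Supply is not downstream of the intervention, so its value is determined by the original equations.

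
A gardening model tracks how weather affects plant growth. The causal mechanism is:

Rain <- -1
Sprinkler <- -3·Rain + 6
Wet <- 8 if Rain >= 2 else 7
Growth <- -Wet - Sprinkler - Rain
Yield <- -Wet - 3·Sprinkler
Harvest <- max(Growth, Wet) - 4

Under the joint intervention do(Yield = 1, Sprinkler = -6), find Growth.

0

Setting Yield = 1, Sprinkler = -6 by intervention discards those variables' equations.
Wet = 8 if Rain >= 2 else 7  [with Rain=-1]  = 7
Growth = -Wet - Sprinkler - Rain  [with Wet=7, Sprinkler=-6, Rain=-1]  = 0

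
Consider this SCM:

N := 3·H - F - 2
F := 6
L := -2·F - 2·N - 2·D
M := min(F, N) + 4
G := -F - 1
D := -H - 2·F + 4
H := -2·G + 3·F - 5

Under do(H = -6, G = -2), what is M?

The joint intervention fixes H = -6, G = -2, removing each variable's own equation.
N = 3·H - F - 2  [with H=-6, F=6]  = -26
M = min(F, N) + 4  [with F=6, N=-26]  = -22

-22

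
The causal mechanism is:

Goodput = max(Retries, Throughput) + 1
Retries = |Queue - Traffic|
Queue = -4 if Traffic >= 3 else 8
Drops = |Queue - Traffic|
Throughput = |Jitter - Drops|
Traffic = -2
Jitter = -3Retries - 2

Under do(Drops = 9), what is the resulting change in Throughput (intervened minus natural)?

The intervention breaks the incoming arrows to Drops: Drops = |Queue - Traffic| no longer applies, and Drops = 9.
Queue = -4 if Traffic >= 3 else 8  [with Traffic=-2]  = 8
Retries = |Queue - Traffic|  [with Queue=8, Traffic=-2]  = 10
Jitter = -3Retries - 2  [with Retries=10]  = -32
Throughput = |Jitter - Drops|  [with Jitter=-32, Drops=9]  = 41
Without intervention: Queue = -4 if Traffic >= 3 else 8  [with Traffic=-2]  = 8; Drops = |Queue - Traffic|  [with Queue=8, Traffic=-2]  = 10; Retries = |Queue - Traffic|  [with Queue=8, Traffic=-2]  = 10; Jitter = -3Retries - 2  [with Retries=10]  = -32; Throughput = |Jitter - Drops|  [with Jitter=-32, Drops=10]  = 42.
Change = 41 − 42 = -1.

-1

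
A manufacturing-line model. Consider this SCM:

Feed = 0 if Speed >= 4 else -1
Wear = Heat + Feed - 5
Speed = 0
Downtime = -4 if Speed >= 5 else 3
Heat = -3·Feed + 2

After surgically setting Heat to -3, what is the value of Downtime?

3

do(Heat=-3) replaces the equation Heat = -3·Feed + 2 with the constant Heat = -3.
Downtime is not downstream of the intervention, so its value is determined by the original equations.
Downtime = -4 if Speed >= 5 else 3  [with Speed=0]  = 3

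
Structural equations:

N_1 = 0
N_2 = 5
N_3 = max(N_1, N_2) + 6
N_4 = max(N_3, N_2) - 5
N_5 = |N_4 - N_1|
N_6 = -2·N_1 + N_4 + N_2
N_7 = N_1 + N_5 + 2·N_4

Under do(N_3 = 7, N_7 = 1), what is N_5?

Setting N_3 = 7, N_7 = 1 by intervention discards those variables' equations.
N_4 = max(N_3, N_2) - 5  [with N_3=7, N_2=5]  = 2
N_5 = |N_4 - N_1|  [with N_4=2, N_1=0]  = 2

2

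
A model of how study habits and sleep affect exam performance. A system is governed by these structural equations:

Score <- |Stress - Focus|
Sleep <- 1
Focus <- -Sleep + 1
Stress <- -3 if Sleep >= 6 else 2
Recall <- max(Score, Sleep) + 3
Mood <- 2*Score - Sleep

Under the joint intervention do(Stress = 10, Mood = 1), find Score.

10

The joint intervention fixes Stress = 10, Mood = 1, removing each variable's own equation.
Focus = -Sleep + 1  [with Sleep=1]  = 0
Score = |Stress - Focus|  [with Stress=10, Focus=0]  = 10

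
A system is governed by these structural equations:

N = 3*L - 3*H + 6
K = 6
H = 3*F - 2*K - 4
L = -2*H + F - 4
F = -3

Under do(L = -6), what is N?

63

Intervening sets L = -6 and removes its equation (L = -2*H + F - 4).
H = 3*F - 2*K - 4  [with F=-3, K=6]  = -25
N = 3*L - 3*H + 6  [with L=-6, H=-25]  = 63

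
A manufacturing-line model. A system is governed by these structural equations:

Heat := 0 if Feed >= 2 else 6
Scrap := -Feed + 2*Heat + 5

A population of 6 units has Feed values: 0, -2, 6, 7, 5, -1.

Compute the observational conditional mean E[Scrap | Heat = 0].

E[Scrap|Heat=0] averages over only the 3 units with Heat=0 (Feed = 6, 7, 5): Scrap = -1, -2, 0, mean -1.

-1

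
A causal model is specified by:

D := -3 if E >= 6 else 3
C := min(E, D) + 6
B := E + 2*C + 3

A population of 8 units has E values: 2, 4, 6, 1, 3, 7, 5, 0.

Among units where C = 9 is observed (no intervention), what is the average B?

E[B|C=9] averages over only the 3 units with C=9 (E = 4, 3, 5): B = 25, 24, 26, mean 25.

25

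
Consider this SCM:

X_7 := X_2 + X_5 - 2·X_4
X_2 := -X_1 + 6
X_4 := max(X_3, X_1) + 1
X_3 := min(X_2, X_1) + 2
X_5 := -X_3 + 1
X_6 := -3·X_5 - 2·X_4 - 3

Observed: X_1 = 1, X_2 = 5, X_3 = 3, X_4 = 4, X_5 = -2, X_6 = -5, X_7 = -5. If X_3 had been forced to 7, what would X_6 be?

The intervention breaks the incoming arrows to X_3: X_3 := min(X_2, X_1) + 2 no longer applies, and X_3 = 7.
X_4 = max(X_3, X_1) + 1  [with X_3=7, X_1=1]  = 8
X_5 = -X_3 + 1  [with X_3=7]  = -6
X_6 = -3·X_5 - 2·X_4 - 3  [with X_5=-6, X_4=8]  = -1

-1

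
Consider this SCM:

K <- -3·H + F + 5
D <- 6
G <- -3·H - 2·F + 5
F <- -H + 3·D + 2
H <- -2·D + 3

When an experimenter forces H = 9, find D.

6

Under do(H=9), the mechanism H <- -2·D + 3 is discarded; H is fixed at 9.
D is not downstream of the intervention, so its value is determined by the original equations.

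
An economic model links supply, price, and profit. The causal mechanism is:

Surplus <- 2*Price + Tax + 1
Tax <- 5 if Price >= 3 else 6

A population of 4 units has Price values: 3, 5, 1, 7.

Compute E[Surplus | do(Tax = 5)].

14

Every unit gets Tax=5 under the intervention. Surplus values become 12, 16, 8, 20; E[Surplus|do(Tax=5)] = 14.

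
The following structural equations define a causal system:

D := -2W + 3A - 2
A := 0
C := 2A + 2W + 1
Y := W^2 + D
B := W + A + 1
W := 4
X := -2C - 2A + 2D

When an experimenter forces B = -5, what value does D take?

-10

do(B=-5) replaces the equation B := W + A + 1 with the constant B = -5.
D is not downstream of the intervention, so its value is determined by the original equations.
D = -2W + 3A - 2  [with W=4, A=0]  = -10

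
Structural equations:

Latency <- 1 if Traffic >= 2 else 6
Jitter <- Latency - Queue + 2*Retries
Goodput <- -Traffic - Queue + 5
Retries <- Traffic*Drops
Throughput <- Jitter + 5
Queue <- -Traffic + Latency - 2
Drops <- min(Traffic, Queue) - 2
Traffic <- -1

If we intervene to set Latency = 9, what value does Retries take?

3

do(Latency=9) replaces the equation Latency <- 1 if Traffic >= 2 else 6 with the constant Latency = 9.
Queue = -Traffic + Latency - 2  [with Traffic=-1, Latency=9]  = 8
Drops = min(Traffic, Queue) - 2  [with Traffic=-1, Queue=8]  = -3
Retries = Traffic*Drops  [with Traffic=-1, Drops=-3]  = 3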